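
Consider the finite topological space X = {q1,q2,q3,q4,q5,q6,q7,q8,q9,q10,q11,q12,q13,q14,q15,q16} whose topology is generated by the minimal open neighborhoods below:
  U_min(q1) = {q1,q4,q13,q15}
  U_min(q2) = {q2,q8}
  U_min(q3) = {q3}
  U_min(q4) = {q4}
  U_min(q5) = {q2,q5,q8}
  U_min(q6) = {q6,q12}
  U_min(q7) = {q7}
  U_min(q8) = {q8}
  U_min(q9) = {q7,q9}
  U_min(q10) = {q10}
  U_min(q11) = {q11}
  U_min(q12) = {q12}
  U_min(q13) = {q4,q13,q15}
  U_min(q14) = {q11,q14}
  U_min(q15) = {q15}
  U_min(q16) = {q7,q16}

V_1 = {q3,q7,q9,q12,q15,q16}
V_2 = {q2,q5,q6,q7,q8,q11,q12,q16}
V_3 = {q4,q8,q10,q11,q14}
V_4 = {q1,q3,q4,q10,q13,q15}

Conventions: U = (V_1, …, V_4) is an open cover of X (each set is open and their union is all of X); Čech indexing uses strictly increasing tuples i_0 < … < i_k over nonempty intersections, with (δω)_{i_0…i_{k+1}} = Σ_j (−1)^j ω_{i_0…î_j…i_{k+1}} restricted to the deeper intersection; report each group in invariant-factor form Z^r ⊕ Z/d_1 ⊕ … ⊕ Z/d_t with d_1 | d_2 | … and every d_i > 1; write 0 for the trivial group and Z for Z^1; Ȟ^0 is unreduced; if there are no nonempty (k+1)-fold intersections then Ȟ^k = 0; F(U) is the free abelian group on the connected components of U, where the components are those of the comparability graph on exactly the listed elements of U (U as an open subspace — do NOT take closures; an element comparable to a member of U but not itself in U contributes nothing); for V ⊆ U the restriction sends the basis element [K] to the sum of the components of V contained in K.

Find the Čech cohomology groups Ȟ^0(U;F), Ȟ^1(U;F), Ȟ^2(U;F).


nonempty overlaps:
  V12={q7,q12,q16} V14={q3,q15} V23={q8,q11} V34={q4,q10}
components per intersection:
  V1: {q3} {q7,q9,q16} {q12} {q15}
  V2: {q2,q5,q8} {q6,q12} {q7,q16} {q11}
  V3: {q4} {q8} {q10} {q11,q14}
  V4: {q1,q4,q13,q15} {q3} {q10}
  V12: {q7,q16} {q12}
  V14: {q3} {q15}
  V23: {q8} {q11}
  V34: {q4} {q10}
C dims 15,8; δ0: rk 8, SNF 1^8
degree 0: 15−8−0 = 7 → Ȟ^0 ≅ Z^7
degree 1: 8−0−8 = 0 → Ȟ^1 ≅ 0
degree 2: 0−0−0 = 0 → Ȟ^2 ≅ 0

Ȟ^0(U;F) ≅ Z^7,  Ȟ^1(U;F) ≅ 0,  Ȟ^2(U;F) ≅ 0


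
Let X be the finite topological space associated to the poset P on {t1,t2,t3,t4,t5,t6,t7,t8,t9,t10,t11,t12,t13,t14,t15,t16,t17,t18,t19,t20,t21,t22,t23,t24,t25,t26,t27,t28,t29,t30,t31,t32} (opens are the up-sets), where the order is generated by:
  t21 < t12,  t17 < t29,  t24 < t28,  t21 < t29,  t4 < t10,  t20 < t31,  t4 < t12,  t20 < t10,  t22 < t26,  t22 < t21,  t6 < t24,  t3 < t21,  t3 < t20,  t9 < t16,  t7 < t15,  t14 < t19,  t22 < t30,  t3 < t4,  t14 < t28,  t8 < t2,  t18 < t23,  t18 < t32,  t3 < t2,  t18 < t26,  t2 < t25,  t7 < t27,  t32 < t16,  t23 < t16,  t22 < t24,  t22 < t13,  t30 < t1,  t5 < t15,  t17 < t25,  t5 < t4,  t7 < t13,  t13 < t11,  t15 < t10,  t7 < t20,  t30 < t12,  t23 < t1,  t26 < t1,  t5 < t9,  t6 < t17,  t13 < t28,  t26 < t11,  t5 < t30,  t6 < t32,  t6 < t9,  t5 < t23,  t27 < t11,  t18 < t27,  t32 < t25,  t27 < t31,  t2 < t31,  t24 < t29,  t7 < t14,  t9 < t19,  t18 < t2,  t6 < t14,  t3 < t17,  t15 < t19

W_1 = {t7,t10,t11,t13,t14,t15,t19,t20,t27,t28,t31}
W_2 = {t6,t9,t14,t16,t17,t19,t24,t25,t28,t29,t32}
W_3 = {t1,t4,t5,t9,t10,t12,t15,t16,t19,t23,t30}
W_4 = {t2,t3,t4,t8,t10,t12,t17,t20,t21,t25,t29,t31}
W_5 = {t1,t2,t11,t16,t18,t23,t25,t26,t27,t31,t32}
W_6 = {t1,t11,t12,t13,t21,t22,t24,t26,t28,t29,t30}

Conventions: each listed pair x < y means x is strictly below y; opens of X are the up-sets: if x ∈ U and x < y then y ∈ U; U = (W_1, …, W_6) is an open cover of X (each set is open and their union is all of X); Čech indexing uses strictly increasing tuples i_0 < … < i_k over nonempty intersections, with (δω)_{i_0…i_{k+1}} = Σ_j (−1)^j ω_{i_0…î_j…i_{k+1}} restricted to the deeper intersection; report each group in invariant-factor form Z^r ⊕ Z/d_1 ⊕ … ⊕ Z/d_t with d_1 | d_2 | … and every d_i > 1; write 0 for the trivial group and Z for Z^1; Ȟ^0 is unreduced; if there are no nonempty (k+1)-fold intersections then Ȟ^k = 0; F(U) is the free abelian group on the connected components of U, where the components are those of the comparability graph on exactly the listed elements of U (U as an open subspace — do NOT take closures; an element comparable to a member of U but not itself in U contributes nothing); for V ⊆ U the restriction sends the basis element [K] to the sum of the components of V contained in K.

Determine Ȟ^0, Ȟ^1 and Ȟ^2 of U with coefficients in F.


Ȟ^0(U;F) ≅ Z, Ȟ^1(U;F) ≅ 0, Ȟ^2(U;F) ≅ Z/2

nonempty intersections:
  W12={t14,t19,t28} W13={t10,t15,t19} W14={t10,t20,t31} W15={t11,t27,t31} W16={t11,t13,t28} W23={t9,t16,t19} W24={t17,t25,t29} W25={t16,t25,t32} W26={t24,t28,t29} W34={t4,t10,t12} W35={t1,t16,t23} W36={t1,t12,t30} W45={t2,t25,t31} W46={t12,t21,t29} W56={t1,t11,t26}
  W123={t19} W126={t28} W134={t10} W145={t31} W156={t11} W235={t16} W245={t25} W246={t29} W346={t12} W356={t1}
components per intersection:
  W1: {t7,t10,t11,t13,t14,t15,t19,t20,t27,t28,t31}
  W2: {t6,t9,t14,t16,t17,t19,t24,t25,t28,t29,t32}
  W3: {t1,t4,t5,t9,t10,t12,t15,t16,t19,t23,t30}
  W4: {t2,t3,t4,t8,t10,t12,t17,t20,t21,t25,t29,t31}
  W5: {t1,t2,t11,t16,t18,t23,t25,t26,t27,t31,t32}
  W6: {t1,t11,t12,t13,t21,t22,t24,t26,t28,t29,t30}
  W12: {t14,t19,t28}
  W13: {t10,t15,t19}
  W14: {t10,t20,t31}
  W15: {t11,t27,t31}
  W16: {t11,t13,t28}
  W23: {t9,t16,t19}
  W24: {t17,t25,t29}
  W25: {t16,t25,t32}
  W26: {t24,t28,t29}
  W34: {t4,t10,t12}
  W35: {t1,t16,t23}
  W36: {t1,t12,t30}
  W45: {t2,t25,t31}
  W46: {t12,t21,t29}
  W56: {t1,t11,t26}
  W123: {t19}
  W126: {t28}
  W134: {t10}
  W145: {t31}
  W156: {t11}
  W235: {t16}
  W245: {t25}
  W246: {t29}
  W346: {t12}
  W356: {t1}
C dims 6,15,10; δ0: rk 5, SNF 1^5; δ1: rk 10, SNF 1^9·2
Ȟ^0: (6−5)−0=1 ⇒ Z
Ȟ^1: (15−10)−5=0 ⇒ 0
Ȟ^2: (10−0)−10=0 plus torsion [2] ⇒ Z/2


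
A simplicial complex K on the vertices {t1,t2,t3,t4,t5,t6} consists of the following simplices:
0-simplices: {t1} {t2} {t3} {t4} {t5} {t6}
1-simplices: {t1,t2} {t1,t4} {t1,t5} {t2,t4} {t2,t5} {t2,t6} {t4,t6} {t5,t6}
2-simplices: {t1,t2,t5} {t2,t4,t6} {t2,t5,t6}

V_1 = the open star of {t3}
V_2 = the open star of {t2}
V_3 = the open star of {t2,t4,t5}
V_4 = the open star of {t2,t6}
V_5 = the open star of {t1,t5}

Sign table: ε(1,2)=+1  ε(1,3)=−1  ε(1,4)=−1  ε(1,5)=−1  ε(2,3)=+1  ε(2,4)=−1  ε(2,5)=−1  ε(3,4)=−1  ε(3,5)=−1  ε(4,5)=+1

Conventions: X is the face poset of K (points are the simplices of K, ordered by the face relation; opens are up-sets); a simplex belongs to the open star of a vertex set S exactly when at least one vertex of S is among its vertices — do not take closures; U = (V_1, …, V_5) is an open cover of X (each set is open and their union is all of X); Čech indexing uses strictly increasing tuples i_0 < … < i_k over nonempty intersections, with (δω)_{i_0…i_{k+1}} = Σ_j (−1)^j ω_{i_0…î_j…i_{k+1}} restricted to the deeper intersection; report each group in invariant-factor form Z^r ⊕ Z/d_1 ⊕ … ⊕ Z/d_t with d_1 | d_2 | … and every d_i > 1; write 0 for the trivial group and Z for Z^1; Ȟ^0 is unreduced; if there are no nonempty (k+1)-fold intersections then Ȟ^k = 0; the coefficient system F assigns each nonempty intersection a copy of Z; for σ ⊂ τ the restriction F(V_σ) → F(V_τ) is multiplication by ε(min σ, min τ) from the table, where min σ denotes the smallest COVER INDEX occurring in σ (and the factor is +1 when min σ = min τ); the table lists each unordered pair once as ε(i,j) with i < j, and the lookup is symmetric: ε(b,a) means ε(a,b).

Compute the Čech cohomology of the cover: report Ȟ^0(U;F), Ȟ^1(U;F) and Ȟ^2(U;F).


intersection data:
  V1={{t3}} V2={{t2},{t1,t2},{t2,t4},{t2,t5},{t2,t6},{t1,t2,t5},{t2,t4,t6},{t2,t5,t6}} V3={{t2},{t4},{t5},{t1,t2},{t1,t4},{t1,t5},{t2,t4},{t2,t5},{t2,t6},{t4,t6},{t5,t6},{t1,t2,t5},{t2,t4,t6},{t2,t5,t6}} V4={{t2},{t6},{t1,t2},{t2,t4},{t2,t5},{t2,t6},{t4,t6},{t5,t6},{t1,t2,t5},{t2,t4,t6},{t2,t5,t6}} V5={{t1},{t5},{t1,t2},{t1,t4},{t1,t5},{t2,t5},{t5,t6},{t1,t2,t5},{t2,t5,t6}}
  V23={{t2},{t1,t2},{t2,t4},{t2,t5},{t2,t6},{t1,t2,t5},{t2,t4,t6},{t2,t5,t6}} V24={{t2},{t1,t2},{t2,t4},{t2,t5},{t2,t6},{t1,t2,t5},{t2,t4,t6},{t2,t5,t6}} V25={{t1,t2},{t2,t5},{t1,t2,t5},{t2,t5,t6}} V34={{t2},{t1,t2},{t2,t4},{t2,t5},{t2,t6},{t4,t6},{t5,t6},{t1,t2,t5},{t2,t4,t6},{t2,t5,t6}} V35={{t5},{t1,t2},{t1,t4},{t1,t5},{t2,t5},{t5,t6},{t1,t2,t5},{t2,t5,t6}} V45={{t1,t2},{t2,t5},{t5,t6},{t1,t2,t5},{t2,t5,t6}}
  V234={{t2},{t1,t2},{t2,t4},{t2,t5},{t2,t6},{t1,t2,t5},{t2,t4,t6},{t2,t5,t6}} V235={{t1,t2},{t2,t5},{t1,t2,t5},{t2,t5,t6}} V245={{t1,t2},{t2,t5},{t1,t2,t5},{t2,t5,t6}} V345={{t1,t2},{t2,t5},{t5,t6},{t1,t2,t5},{t2,t5,t6}}
  V2345={{t1,t2},{t2,t5},{t1,t2,t5},{t2,t5,t6}}
C dims 5,6,4,1; δ0: rk 3, SNF 1^3; δ1: rk 3, SNF 1^3; δ2: rk 1, SNF 1^1
Ȟ^0 = (5 − 3) − 0 = 2, so Ȟ^0 ≅ Z^2
Ȟ^1 = (6 − 3) − 3 = 0, so Ȟ^1 ≅ 0
Ȟ^2 = (4 − 1) − 3 = 0, so Ȟ^2 ≅ 0

Ȟ^0 ≅ Z^2; Ȟ^1 ≅ 0; Ȟ^2 ≅ 0


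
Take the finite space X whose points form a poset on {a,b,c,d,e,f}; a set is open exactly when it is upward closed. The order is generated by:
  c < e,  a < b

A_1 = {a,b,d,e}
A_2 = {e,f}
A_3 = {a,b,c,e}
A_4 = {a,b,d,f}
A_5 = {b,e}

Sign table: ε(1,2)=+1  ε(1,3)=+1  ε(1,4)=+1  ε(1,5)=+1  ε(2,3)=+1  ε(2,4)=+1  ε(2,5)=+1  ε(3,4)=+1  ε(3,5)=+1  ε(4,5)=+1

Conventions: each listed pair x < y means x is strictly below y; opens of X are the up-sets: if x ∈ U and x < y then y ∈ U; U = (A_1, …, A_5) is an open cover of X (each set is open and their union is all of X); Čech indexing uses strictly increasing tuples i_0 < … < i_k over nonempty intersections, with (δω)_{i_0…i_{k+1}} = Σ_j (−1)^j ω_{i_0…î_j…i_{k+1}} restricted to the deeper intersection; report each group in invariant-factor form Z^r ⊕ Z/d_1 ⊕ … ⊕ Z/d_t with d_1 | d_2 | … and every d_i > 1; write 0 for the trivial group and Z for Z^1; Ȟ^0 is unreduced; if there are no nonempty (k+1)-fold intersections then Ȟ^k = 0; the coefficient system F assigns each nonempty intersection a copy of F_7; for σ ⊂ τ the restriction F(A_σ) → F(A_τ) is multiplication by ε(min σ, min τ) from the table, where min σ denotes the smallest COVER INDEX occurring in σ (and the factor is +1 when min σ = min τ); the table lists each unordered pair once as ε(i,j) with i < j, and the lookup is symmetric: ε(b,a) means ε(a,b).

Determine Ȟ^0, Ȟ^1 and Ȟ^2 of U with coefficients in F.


nonempty intersections:
  A12={e} A13={a,b,e} A14={a,b,d} A15={b,e} A23={e} A24={f} A25={e} A34={a,b} A35={b,e} A45={b}
  A123={e} A125={e} A134={a,b} A135={b,e} A145={b} A235={e} A345={b}
  A1235={e} A1345={b}
C dims 5,10,7,2; δ0: rk_F7 4; δ1: rk_F7 5; δ2: rk_F7 2
Ȟ^0: (5−4)−0=1 ⇒ Z/7
Ȟ^1: (10−5)−4=1 ⇒ Z/7
Ȟ^2: (7−2)−5=0 ⇒ 0

Ȟ^0 ≅ Z/7, Ȟ^1 ≅ Z/7 and Ȟ^2 ≅ 0


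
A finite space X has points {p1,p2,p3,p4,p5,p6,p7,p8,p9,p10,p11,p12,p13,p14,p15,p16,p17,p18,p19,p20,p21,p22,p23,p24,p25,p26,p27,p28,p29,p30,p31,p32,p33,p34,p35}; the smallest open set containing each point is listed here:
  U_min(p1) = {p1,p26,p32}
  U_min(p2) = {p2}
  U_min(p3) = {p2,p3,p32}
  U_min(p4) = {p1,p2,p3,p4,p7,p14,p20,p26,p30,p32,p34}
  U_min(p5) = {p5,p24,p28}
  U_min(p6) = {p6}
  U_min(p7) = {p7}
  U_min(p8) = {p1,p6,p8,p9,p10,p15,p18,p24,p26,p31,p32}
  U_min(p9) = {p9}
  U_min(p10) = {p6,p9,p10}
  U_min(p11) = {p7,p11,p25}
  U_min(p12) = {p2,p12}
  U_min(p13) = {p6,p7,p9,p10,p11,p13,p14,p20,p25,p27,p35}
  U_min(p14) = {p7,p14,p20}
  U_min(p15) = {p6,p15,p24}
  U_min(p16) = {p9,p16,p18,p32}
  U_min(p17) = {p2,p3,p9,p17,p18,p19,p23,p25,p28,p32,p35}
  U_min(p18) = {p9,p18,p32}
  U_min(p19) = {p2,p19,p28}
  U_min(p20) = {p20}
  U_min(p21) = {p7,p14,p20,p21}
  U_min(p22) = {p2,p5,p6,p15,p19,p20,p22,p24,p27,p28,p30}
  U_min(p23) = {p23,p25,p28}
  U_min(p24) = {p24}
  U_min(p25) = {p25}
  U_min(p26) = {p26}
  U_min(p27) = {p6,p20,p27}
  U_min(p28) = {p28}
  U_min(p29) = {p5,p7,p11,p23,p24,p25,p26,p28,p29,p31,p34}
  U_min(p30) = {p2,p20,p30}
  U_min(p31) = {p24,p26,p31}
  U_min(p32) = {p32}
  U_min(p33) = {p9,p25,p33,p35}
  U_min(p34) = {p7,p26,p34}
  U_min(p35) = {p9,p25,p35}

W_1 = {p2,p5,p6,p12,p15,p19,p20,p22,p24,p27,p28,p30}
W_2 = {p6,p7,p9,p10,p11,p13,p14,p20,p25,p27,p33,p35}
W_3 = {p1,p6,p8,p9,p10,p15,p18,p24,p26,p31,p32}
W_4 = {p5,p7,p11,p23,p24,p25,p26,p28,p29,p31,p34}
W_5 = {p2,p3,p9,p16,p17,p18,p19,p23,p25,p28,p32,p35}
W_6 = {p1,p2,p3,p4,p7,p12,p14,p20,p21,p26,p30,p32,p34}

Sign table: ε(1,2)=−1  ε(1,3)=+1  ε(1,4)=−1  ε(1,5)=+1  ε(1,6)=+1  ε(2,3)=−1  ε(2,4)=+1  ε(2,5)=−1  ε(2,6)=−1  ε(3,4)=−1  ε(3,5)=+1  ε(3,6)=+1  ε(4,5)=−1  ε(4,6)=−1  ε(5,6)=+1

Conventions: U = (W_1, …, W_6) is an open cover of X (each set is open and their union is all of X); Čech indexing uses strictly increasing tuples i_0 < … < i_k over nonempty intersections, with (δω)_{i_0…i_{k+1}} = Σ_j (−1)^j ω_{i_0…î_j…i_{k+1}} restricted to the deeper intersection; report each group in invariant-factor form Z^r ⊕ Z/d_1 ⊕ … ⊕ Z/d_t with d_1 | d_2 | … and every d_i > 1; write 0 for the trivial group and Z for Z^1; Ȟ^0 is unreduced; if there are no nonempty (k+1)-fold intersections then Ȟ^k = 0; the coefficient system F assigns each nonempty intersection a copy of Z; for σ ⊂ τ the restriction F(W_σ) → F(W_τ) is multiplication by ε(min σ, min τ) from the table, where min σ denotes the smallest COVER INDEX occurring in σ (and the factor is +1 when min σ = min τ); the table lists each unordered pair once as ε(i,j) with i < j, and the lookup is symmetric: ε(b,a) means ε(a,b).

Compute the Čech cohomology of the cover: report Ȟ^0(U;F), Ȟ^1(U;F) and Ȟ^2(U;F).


Ȟ^0 = Z, Ȟ^1 = 0 and Ȟ^2 = Z/2

nerve simplices:
  W12={p6,p20,p27} W13={p6,p15,p24} W14={p5,p24,p28} W15={p2,p19,p28} W16={p2,p12,p20,p30} W23={p6,p9,p10} W24={p7,p11,p25} W25={p9,p25,p35} W26={p7,p14,p20} W34={p24,p26,p31} W35={p9,p18,p32} W36={p1,p26,p32} W45={p23,p25,p28} W46={p7,p26,p34} W56={p2,p3,p32}
  W123={p6} W126={p20} W134={p24} W145={p28} W156={p2} W235={p9} W245={p25} W246={p7} W346={p26} W356={p32}
C dims 6,15,10; δ0: rk 5, SNF 1^5; δ1: rk 10, SNF 1^9·2
degree 0: 6−5−0 = 1 → Ȟ^0 ≅ Z
degree 1: 15−10−5 = 0 → Ȟ^1 ≅ 0
degree 2: 10−0−10 = 0 plus torsion [2] → Ȟ^2 ≅ Z/2


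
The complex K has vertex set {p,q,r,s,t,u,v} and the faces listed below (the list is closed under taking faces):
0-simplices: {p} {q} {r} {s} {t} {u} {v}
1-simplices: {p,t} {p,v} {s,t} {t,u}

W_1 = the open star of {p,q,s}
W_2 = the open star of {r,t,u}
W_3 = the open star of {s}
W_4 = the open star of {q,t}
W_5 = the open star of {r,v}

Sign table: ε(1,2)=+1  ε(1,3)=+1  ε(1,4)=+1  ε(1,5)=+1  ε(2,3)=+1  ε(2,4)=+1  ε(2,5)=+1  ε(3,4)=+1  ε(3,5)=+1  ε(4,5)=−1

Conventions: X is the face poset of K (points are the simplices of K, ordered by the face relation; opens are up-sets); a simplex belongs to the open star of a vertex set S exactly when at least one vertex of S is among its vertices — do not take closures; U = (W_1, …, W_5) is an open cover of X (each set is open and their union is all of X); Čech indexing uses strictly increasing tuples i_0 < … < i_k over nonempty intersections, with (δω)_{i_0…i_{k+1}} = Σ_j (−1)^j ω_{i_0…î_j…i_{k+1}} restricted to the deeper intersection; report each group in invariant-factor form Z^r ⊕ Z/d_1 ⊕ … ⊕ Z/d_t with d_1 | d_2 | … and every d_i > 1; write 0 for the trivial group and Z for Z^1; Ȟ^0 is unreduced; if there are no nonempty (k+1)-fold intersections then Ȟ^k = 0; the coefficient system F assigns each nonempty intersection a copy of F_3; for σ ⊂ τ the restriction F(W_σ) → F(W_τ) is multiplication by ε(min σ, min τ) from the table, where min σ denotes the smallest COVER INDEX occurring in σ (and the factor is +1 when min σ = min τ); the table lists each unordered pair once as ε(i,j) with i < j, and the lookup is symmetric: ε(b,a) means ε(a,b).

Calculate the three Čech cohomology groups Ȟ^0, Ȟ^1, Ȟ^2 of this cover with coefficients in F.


nonempty intersections:
  W1={{p},{q},{s},{p,t},{p,v},{s,t}} W2={{r},{t},{u},{p,t},{s,t},{t,u}} W3={{s},{s,t}} W4={{q},{t},{p,t},{s,t},{t,u}} W5={{r},{v},{p,v}}
  W12={{p,t},{s,t}} W13={{s},{s,t}} W14={{q},{p,t},{s,t}} W15={{p,v}} W23={{s,t}} W24={{t},{p,t},{s,t},{t,u}} W25={{r}} W34={{s,t}}
  W123={{s,t}} W124={{p,t},{s,t}} W134={{s,t}} W234={{s,t}}
  W1234={{s,t}}
C dims 5,8,4,1; δ0: rk_F3 4; δ1: rk_F3 3; δ2: rk_F3 1
Ȟ^0: (5−4)−0=1 ⇒ Z/3
Ȟ^1: (8−3)−4=1 ⇒ Z/3
Ȟ^2: (4−1)−3=0 ⇒ 0

Ȟ^0 ≅ Z/3, Ȟ^1 ≅ Z/3 and Ȟ^2 ≅ 0


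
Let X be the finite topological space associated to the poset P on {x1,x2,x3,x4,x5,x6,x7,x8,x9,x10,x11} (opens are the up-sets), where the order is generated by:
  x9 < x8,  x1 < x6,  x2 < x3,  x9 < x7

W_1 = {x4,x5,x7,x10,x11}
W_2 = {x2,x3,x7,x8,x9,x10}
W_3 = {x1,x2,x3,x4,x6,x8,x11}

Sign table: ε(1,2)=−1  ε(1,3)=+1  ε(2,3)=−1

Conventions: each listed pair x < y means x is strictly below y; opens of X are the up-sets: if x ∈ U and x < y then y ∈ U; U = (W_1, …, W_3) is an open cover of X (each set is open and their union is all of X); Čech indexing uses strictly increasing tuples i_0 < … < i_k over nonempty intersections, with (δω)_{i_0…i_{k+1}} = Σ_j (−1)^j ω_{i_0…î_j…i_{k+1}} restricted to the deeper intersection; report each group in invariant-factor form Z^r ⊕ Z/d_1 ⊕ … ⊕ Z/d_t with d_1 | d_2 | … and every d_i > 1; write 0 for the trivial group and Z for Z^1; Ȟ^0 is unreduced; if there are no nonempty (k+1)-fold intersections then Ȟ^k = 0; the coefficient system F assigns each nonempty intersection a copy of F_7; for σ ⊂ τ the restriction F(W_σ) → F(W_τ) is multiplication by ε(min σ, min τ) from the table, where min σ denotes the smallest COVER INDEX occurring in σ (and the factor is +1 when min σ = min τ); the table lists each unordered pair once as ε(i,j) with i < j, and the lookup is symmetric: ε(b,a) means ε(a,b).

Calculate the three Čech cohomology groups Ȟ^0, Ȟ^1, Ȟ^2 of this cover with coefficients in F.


Ȟ^0 = Z/7,  Ȟ^1 = Z/7,  Ȟ^2 = 0

cover nerve:
  W12={x7,x10} W13={x4,x11} W23={x2,x3,x8}
C dims 3,3; δ0: rk_F7 2
Ȟ^0: (3−2)−0=1 ⇒ Z/7
Ȟ^1: (3−0)−2=1 ⇒ Z/7
Ȟ^2: (0−0)−0=0 ⇒ 0


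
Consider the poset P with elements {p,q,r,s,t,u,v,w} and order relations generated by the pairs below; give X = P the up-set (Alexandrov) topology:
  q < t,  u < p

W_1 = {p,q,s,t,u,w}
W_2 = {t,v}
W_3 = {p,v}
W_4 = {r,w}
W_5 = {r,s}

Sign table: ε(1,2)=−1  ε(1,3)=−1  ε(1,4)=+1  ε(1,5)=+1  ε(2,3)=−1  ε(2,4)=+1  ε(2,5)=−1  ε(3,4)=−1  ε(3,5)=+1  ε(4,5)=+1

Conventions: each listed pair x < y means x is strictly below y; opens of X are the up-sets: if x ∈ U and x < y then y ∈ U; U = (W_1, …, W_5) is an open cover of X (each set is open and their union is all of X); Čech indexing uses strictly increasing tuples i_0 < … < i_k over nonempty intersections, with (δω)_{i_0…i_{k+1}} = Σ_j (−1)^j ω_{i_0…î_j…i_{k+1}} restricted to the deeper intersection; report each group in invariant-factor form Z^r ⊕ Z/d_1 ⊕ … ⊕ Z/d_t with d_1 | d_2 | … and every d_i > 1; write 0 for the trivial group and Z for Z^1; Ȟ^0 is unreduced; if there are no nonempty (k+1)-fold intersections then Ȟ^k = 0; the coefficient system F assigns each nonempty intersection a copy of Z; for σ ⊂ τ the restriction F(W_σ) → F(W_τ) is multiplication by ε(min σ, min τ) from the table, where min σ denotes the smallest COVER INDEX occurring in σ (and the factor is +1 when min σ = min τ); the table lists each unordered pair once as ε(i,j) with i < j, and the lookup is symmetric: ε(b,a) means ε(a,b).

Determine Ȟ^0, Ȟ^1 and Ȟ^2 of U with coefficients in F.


nonempty overlaps:
  W12={t} W13={p} W14={w} W15={s} W23={v} W45={r}
C dims 5,6; δ0: rk 5, SNF 1^4·2
degree 0: 5−5−0 = 0 → Ȟ^0 ≅ 0
degree 1: 6−0−5 = 1 plus torsion [2] → Ȟ^1 ≅ Z ⊕ Z/2
degree 2: 0−0−0 = 0 → Ȟ^2 ≅ 0

Ȟ^0 = 0, Ȟ^1 = Z ⊕ Z/2 and Ȟ^2 = 0


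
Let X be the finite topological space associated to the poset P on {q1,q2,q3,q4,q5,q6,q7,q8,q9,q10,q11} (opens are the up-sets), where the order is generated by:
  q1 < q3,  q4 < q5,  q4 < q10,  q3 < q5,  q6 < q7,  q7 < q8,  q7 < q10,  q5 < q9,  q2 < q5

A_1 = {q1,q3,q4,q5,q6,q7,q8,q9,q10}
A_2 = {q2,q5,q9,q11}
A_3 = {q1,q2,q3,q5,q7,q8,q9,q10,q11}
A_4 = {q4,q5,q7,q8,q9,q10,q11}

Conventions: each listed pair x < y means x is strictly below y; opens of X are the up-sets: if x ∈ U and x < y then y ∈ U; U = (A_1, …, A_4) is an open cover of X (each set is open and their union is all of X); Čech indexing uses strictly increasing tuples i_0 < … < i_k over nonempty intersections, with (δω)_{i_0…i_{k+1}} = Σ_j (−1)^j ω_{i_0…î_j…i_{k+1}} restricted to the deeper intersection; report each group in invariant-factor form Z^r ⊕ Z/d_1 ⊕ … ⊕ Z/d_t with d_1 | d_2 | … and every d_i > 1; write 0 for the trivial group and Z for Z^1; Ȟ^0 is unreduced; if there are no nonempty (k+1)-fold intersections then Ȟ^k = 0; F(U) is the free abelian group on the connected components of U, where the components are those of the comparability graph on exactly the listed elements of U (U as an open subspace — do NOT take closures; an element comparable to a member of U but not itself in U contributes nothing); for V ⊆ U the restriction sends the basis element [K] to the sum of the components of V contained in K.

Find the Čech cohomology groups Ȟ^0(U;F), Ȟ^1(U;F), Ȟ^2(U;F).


nerve simplices:
  A12={q5,q9} A13={q1,q3,q5,q7,q8,q9,q10} A14={q4,q5,q7,q8,q9,q10} A23={q2,q5,q9,q11} A24={q5,q9,q11} A34={q5,q7,q8,q9,q10,q11}
  A123={q5,q9} A124={q5,q9} A134={q5,q7,q8,q9,q10} A234={q5,q9,q11}
  A1234={q5,q9}
components per intersection:
  A1: {q1,q3,q4,q5,q6,q7,q8,q9,q10}
  A2: {q2,q5,q9} {q11}
  A3: {q1,q2,q3,q5,q9} {q7,q8,q10} {q11}
  A4: {q4,q5,q7,q8,q9,q10} {q11}
  A12: {q5,q9}
  A13: {q1,q3,q5,q9} {q7,q8,q10}
  A14: {q4,q5,q7,q8,q9,q10}
  A23: {q2,q5,q9} {q11}
  A24: {q5,q9} {q11}
  A34: {q5,q9} {q7,q8,q10} {q11}
  A123: {q5,q9}
  A124: {q5,q9}
  A134: {q5,q9} {q7,q8,q10}
  A234: {q5,q9} {q11}
  A1234: {q5,q9}
C dims 8,11,6,1; δ0: rk 6, SNF 1^6; δ1: rk 5, SNF 1^5; δ2: rk 1, SNF 1^1
degree 0: 8−6−0 = 2 → Ȟ^0 ≅ Z^2
degree 1: 11−5−6 = 0 → Ȟ^1 ≅ 0
degree 2: 6−1−5 = 0 → Ȟ^2 ≅ 0

Ȟ^0(U;F) ≅ Z^2; Ȟ^1(U;F) ≅ 0; Ȟ^2(U;F) ≅ 0


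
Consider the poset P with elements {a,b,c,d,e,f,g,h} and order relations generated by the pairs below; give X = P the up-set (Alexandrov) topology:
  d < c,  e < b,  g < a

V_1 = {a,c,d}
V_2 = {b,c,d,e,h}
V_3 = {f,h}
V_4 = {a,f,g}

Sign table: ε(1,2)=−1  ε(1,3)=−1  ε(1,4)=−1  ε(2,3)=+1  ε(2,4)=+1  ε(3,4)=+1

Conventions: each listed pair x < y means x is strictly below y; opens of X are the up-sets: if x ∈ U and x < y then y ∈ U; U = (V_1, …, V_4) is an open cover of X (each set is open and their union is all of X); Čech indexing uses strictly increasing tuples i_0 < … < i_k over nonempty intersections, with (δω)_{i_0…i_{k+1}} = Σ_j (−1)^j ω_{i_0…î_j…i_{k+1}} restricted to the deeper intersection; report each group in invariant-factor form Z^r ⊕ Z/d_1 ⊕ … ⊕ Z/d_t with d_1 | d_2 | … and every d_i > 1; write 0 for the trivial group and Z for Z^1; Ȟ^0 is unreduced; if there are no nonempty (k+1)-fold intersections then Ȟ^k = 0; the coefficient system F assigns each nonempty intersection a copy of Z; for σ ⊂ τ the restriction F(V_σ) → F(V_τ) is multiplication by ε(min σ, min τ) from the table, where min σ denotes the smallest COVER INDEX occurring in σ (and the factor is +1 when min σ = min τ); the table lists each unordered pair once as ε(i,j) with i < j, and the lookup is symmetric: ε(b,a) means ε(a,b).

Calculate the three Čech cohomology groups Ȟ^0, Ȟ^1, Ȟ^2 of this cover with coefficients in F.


cover nerve:
  V12={c,d} V14={a} V23={h} V34={f}
C dims 4,4; δ0: rk 3, SNF 1^3
Ȟ^0: (4−3)−0=1 ⇒ Z
Ȟ^1: (4−0)−3=1 ⇒ Z
Ȟ^2: (0−0)−0=0 ⇒ 0

Ȟ^0 ≅ Z; Ȟ^1 ≅ Z; Ȟ^2 ≅ 0


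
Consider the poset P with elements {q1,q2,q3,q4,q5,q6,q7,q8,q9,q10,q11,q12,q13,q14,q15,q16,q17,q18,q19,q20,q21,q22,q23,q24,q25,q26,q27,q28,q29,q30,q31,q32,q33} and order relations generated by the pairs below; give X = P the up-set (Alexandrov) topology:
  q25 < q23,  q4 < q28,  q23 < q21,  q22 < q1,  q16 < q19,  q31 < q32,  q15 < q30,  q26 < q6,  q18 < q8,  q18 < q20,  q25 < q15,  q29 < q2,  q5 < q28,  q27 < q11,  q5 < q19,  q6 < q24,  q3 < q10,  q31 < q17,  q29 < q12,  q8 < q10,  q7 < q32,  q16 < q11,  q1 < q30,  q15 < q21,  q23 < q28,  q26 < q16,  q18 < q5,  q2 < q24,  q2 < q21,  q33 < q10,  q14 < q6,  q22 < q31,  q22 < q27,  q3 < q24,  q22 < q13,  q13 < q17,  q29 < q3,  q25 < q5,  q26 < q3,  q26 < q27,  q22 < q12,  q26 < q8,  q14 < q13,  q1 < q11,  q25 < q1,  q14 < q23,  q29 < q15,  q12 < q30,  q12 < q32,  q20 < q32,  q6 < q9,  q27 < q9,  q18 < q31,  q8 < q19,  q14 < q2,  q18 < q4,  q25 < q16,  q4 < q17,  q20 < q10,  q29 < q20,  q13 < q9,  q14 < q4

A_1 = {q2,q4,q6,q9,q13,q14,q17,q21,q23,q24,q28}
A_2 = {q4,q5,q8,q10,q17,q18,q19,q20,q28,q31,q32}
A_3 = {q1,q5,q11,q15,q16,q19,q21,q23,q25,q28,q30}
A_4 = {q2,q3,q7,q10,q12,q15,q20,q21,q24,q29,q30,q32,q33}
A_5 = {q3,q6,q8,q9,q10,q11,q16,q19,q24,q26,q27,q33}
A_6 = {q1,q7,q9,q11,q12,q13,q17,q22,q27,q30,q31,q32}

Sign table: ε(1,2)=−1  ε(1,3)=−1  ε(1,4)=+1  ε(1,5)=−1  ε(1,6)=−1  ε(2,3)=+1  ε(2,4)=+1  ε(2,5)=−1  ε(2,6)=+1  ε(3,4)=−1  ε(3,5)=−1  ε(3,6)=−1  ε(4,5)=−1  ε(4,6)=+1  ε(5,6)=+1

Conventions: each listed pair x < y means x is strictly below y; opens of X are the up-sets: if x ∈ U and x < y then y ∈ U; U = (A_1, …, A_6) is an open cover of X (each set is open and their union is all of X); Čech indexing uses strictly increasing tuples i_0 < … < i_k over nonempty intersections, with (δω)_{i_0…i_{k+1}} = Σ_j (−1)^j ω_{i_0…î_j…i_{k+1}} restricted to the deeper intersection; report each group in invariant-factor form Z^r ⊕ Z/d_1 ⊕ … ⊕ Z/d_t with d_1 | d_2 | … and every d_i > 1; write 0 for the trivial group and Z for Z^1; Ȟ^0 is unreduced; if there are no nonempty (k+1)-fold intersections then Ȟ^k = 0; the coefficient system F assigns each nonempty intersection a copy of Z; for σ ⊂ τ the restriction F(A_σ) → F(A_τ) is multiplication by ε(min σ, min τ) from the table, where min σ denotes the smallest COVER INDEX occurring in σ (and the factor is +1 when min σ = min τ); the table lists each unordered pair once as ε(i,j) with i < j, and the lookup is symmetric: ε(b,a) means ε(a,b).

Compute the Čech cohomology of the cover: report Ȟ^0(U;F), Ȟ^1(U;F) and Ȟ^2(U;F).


nerve simplices:
  A12={q4,q17,q28} A13={q21,q23,q28} A14={q2,q21,q24} A15={q6,q9,q24} A16={q9,q13,q17} A23={q5,q19,q28} A24={q10,q20,q32} A25={q8,q10,q19} A26={q17,q31,q32} A34={q15,q21,q30} A35={q11,q16,q19} A36={q1,q11,q30} A45={q3,q10,q24,q33} A46={q7,q12,q30,q32} A56={q9,q11,q27}
  A123={q28} A126={q17} A134={q21} A145={q24} A156={q9} A235={q19} A245={q10} A246={q32} A346={q30} A356={q11}
C dims 6,15,10; δ0: rk 6, SNF 1^5·2; δ1: rk 9, SNF 1^9
degree 0: 6−6−0 = 0 → Ȟ^0 ≅ 0
degree 1: 15−9−6 = 0 plus torsion [2] → Ȟ^1 ≅ Z/2
degree 2: 10−0−9 = 1 → Ȟ^2 ≅ Z

Ȟ^0 ≅ 0; Ȟ^1 ≅ Z/2; Ȟ^2 ≅ Z


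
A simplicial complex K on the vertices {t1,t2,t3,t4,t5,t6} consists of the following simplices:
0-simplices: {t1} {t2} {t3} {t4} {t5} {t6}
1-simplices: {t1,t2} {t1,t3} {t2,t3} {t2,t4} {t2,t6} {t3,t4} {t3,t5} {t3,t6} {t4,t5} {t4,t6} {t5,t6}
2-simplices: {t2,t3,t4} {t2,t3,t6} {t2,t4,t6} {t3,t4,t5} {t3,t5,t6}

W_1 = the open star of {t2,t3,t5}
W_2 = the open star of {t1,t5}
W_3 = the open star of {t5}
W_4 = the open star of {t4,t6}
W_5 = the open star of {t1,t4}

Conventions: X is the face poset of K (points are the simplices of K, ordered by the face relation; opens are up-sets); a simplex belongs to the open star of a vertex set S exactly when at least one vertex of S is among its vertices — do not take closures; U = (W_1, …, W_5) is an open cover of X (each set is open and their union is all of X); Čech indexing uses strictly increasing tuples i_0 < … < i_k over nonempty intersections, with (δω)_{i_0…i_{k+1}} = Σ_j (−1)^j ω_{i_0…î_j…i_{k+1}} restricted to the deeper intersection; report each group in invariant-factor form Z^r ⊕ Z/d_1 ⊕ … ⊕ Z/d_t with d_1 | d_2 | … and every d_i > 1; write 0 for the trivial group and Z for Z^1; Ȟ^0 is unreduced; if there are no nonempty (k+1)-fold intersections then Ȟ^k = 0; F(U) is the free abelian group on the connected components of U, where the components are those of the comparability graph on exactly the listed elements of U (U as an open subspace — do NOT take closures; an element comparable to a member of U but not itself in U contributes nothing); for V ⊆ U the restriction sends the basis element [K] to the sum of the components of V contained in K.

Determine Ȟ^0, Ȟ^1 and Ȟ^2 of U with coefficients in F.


nerve of the cover:
  W1={{t2},{t3},{t5},{t1,t2},{t1,t3},{t2,t3},{t2,t4},{t2,t6},{t3,t4},{t3,t5},{t3,t6},{t4,t5},{t5,t6},{t2,t3,t4},{t2,t3,t6},{t2,t4,t6},{t3,t4,t5},{t3,t5,t6}} W2={{t1},{t5},{t1,t2},{t1,t3},{t3,t5},{t4,t5},{t5,t6},{t3,t4,t5},{t3,t5,t6}} W3={{t5},{t3,t5},{t4,t5},{t5,t6},{t3,t4,t5},{t3,t5,t6}} W4={{t4},{t6},{t2,t4},{t2,t6},{t3,t4},{t3,t6},{t4,t5},{t4,t6},{t5,t6},{t2,t3,t4},{t2,t3,t6},{t2,t4,t6},{t3,t4,t5},{t3,t5,t6}} W5={{t1},{t4},{t1,t2},{t1,t3},{t2,t4},{t3,t4},{t4,t5},{t4,t6},{t2,t3,t4},{t2,t4,t6},{t3,t4,t5}}
  W12={{t5},{t1,t2},{t1,t3},{t3,t5},{t4,t5},{t5,t6},{t3,t4,t5},{t3,t5,t6}} W13={{t5},{t3,t5},{t4,t5},{t5,t6},{t3,t4,t5},{t3,t5,t6}} W14={{t2,t4},{t2,t6},{t3,t4},{t3,t6},{t4,t5},{t5,t6},{t2,t3,t4},{t2,t3,t6},{t2,t4,t6},{t3,t4,t5},{t3,t5,t6}} W15={{t1,t2},{t1,t3},{t2,t4},{t3,t4},{t4,t5},{t2,t3,t4},{t2,t4,t6},{t3,t4,t5}} W23={{t5},{t3,t5},{t4,t5},{t5,t6},{t3,t4,t5},{t3,t5,t6}} W24={{t4,t5},{t5,t6},{t3,t4,t5},{t3,t5,t6}} W25={{t1},{t1,t2},{t1,t3},{t4,t5},{t3,t4,t5}} W34={{t4,t5},{t5,t6},{t3,t4,t5},{t3,t5,t6}} W35={{t4,t5},{t3,t4,t5}} W45={{t4},{t2,t4},{t3,t4},{t4,t5},{t4,t6},{t2,t3,t4},{t2,t4,t6},{t3,t4,t5}}
  W123={{t5},{t3,t5},{t4,t5},{t5,t6},{t3,t4,t5},{t3,t5,t6}} W124={{t4,t5},{t5,t6},{t3,t4,t5},{t3,t5,t6}} W125={{t1,t2},{t1,t3},{t4,t5},{t3,t4,t5}} W134={{t4,t5},{t5,t6},{t3,t4,t5},{t3,t5,t6}} W135={{t4,t5},{t3,t4,t5}} W145={{t2,t4},{t3,t4},{t4,t5},{t2,t3,t4},{t2,t4,t6},{t3,t4,t5}} W234={{t4,t5},{t5,t6},{t3,t4,t5},{t3,t5,t6}} W235={{t4,t5},{t3,t4,t5}} W245={{t4,t5},{t3,t4,t5}} W345={{t4,t5},{t3,t4,t5}}
  W1234={{t4,t5},{t5,t6},{t3,t4,t5},{t3,t5,t6}} W1235={{t4,t5},{t3,t4,t5}} W1245={{t4,t5},{t3,t4,t5}} W1345={{t4,t5},{t3,t4,t5}} W2345={{t4,t5},{t3,t4,t5}}
  W12345={{t4,t5},{t3,t4,t5}}
components per intersection:
  W1: {{t2},{t3},{t5},{t1,t2},{t1,t3},{t2,t3},{t2,t4},{t2,t6},{t3,t4},{t3,t5},{t3,t6},{t4,t5},{t5,t6},{t2,t3,t4},{t2,t3,t6},{t2,t4,t6},{t3,t4,t5},{t3,t5,t6}}
  W2: {{t1},{t1,t2},{t1,t3}} {{t5},{t3,t5},{t4,t5},{t5,t6},{t3,t4,t5},{t3,t5,t6}}
  W3: {{t5},{t3,t5},{t4,t5},{t5,t6},{t3,t4,t5},{t3,t5,t6}}
  W4: {{t4},{t6},{t2,t4},{t2,t6},{t3,t4},{t3,t6},{t4,t5},{t4,t6},{t5,t6},{t2,t3,t4},{t2,t3,t6},{t2,t4,t6},{t3,t4,t5},{t3,t5,t6}}
  W5: {{t1},{t1,t2},{t1,t3}} {{t4},{t2,t4},{t3,t4},{t4,t5},{t4,t6},{t2,t3,t4},{t2,t4,t6},{t3,t4,t5}}
  W12: {{t5},{t3,t5},{t4,t5},{t5,t6},{t3,t4,t5},{t3,t5,t6}} {{t1,t2}} {{t1,t3}}
  W13: {{t5},{t3,t5},{t4,t5},{t5,t6},{t3,t4,t5},{t3,t5,t6}}
  W14: {{t2,t4},{t2,t6},{t3,t4},{t3,t6},{t4,t5},{t5,t6},{t2,t3,t4},{t2,t3,t6},{t2,t4,t6},{t3,t4,t5},{t3,t5,t6}}
  W15: {{t1,t2}} {{t1,t3}} {{t2,t4},{t3,t4},{t4,t5},{t2,t3,t4},{t2,t4,t6},{t3,t4,t5}}
  W23: {{t5},{t3,t5},{t4,t5},{t5,t6},{t3,t4,t5},{t3,t5,t6}}
  W24: {{t4,t5},{t3,t4,t5}} {{t5,t6},{t3,t5,t6}}
  W25: {{t1},{t1,t2},{t1,t3}} {{t4,t5},{t3,t4,t5}}
  W34: {{t4,t5},{t3,t4,t5}} {{t5,t6},{t3,t5,t6}}
  W35: {{t4,t5},{t3,t4,t5}}
  W45: {{t4},{t2,t4},{t3,t4},{t4,t5},{t4,t6},{t2,t3,t4},{t2,t4,t6},{t3,t4,t5}}
  W123: {{t5},{t3,t5},{t4,t5},{t5,t6},{t3,t4,t5},{t3,t5,t6}}
  W124: {{t4,t5},{t3,t4,t5}} {{t5,t6},{t3,t5,t6}}
  W125: {{t1,t2}} {{t1,t3}} {{t4,t5},{t3,t4,t5}}
  W134: {{t4,t5},{t3,t4,t5}} {{t5,t6},{t3,t5,t6}}
  W135: {{t4,t5},{t3,t4,t5}}
  W145: {{t2,t4},{t3,t4},{t4,t5},{t2,t3,t4},{t2,t4,t6},{t3,t4,t5}}
  W234: {{t4,t5},{t3,t4,t5}} {{t5,t6},{t3,t5,t6}}
  W235: {{t4,t5},{t3,t4,t5}}
  W245: {{t4,t5},{t3,t4,t5}}
  W345: {{t4,t5},{t3,t4,t5}}
  W1234: {{t4,t5},{t3,t4,t5}} {{t5,t6},{t3,t5,t6}}
  W1235: {{t4,t5},{t3,t4,t5}}
  W1245: {{t4,t5},{t3,t4,t5}}
  W1345: {{t4,t5},{t3,t4,t5}}
  W2345: {{t4,t5},{t3,t4,t5}}
  W12345: {{t4,t5},{t3,t4,t5}}
C dims 7,17,15,6; δ0: rk 6, SNF 1^6; δ1: rk 10, SNF 1^10; δ2: rk 5, SNF 1^5
Ȟ^0 = (7 − 6) − 0 = 1, so Ȟ^0 ≅ Z
Ȟ^1 = (17 − 10) − 6 = 1, so Ȟ^1 ≅ Z
Ȟ^2 = (15 − 5) − 10 = 0, so Ȟ^2 ≅ 0

Ȟ^0 = Z, Ȟ^1 = Z and Ȟ^2 = 0


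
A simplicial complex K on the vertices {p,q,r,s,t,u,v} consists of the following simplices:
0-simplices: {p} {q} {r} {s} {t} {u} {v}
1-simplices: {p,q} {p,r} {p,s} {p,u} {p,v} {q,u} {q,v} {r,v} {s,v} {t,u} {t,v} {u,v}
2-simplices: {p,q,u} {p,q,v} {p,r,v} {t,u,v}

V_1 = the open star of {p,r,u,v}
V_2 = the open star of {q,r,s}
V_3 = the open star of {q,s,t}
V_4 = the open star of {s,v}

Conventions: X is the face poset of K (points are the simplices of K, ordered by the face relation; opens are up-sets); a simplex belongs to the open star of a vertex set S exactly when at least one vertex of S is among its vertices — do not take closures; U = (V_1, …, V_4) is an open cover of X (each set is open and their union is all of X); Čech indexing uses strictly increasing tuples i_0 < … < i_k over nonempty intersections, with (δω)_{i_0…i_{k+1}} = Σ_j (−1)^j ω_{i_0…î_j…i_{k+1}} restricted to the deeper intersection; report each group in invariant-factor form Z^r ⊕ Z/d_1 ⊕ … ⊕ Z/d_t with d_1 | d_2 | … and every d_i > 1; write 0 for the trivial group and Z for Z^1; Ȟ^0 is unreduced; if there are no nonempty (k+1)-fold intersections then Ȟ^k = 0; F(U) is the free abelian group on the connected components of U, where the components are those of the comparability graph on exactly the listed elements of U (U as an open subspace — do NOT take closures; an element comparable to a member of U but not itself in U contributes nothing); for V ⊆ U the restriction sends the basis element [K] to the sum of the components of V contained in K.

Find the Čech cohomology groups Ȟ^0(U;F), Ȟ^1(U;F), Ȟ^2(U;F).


Ȟ^0 ≅ Z, Ȟ^1 ≅ Z and Ȟ^2 ≅ 0

nonempty intersections:
  V1={{p},{r},{u},{v},{p,q},{p,r},{p,s},{p,u},{p,v},{q,u},{q,v},{r,v},{s,v},{t,u},{t,v},{u,v},{p,q,u},{p,q,v},{p,r,v},{t,u,v}} V2={{q},{r},{s},{p,q},{p,r},{p,s},{q,u},{q,v},{r,v},{s,v},{p,q,u},{p,q,v},{p,r,v}} V3={{q},{s},{t},{p,q},{p,s},{q,u},{q,v},{s,v},{t,u},{t,v},{p,q,u},{p,q,v},{t,u,v}} V4={{s},{v},{p,s},{p,v},{q,v},{r,v},{s,v},{t,v},{u,v},{p,q,v},{p,r,v},{t,u,v}}
  V12={{r},{p,q},{p,r},{p,s},{q,u},{q,v},{r,v},{s,v},{p,q,u},{p,q,v},{p,r,v}} V13={{p,q},{p,s},{q,u},{q,v},{s,v},{t,u},{t,v},{p,q,u},{p,q,v},{t,u,v}} V14={{v},{p,s},{p,v},{q,v},{r,v},{s,v},{t,v},{u,v},{p,q,v},{p,r,v},{t,u,v}} V23={{q},{s},{p,q},{p,s},{q,u},{q,v},{s,v},{p,q,u},{p,q,v}} V24={{s},{p,s},{q,v},{r,v},{s,v},{p,q,v},{p,r,v}} V34={{s},{p,s},{q,v},{s,v},{t,v},{p,q,v},{t,u,v}}
  V123={{p,q},{p,s},{q,u},{q,v},{s,v},{p,q,u},{p,q,v}} V124={{p,s},{q,v},{r,v},{s,v},{p,q,v},{p,r,v}} V134={{p,s},{q,v},{s,v},{t,v},{p,q,v},{t,u,v}} V234={{s},{p,s},{q,v},{s,v},{p,q,v}}
  V1234={{p,s},{q,v},{s,v},{p,q,v}}
components per intersection:
  V1: {{p},{r},{u},{v},{p,q},{p,r},{p,s},{p,u},{p,v},{q,u},{q,v},{r,v},{s,v},{t,u},{t,v},{u,v},{p,q,u},{p,q,v},{p,r,v},{t,u,v}}
  V2: {{q},{p,q},{q,u},{q,v},{p,q,u},{p,q,v}} {{r},{p,r},{r,v},{p,r,v}} {{s},{p,s},{s,v}}
  V3: {{q},{p,q},{q,u},{q,v},{p,q,u},{p,q,v}} {{s},{p,s},{s,v}} {{t},{t,u},{t,v},{t,u,v}}
  V4: {{s},{v},{p,s},{p,v},{q,v},{r,v},{s,v},{t,v},{u,v},{p,q,v},{p,r,v},{t,u,v}}
  V12: {{r},{p,r},{r,v},{p,r,v}} {{p,q},{q,u},{q,v},{p,q,u},{p,q,v}} {{p,s}} {{s,v}}
  V13: {{p,q},{q,u},{q,v},{p,q,u},{p,q,v}} {{p,s}} {{s,v}} {{t,u},{t,v},{t,u,v}}
  V14: {{v},{p,v},{q,v},{r,v},{s,v},{t,v},{u,v},{p,q,v},{p,r,v},{t,u,v}} {{p,s}}
  V23: {{q},{p,q},{q,u},{q,v},{p,q,u},{p,q,v}} {{s},{p,s},{s,v}}
  V24: {{s},{p,s},{s,v}} {{q,v},{p,q,v}} {{r,v},{p,r,v}}
  V34: {{s},{p,s},{s,v}} {{q,v},{p,q,v}} {{t,v},{t,u,v}}
  V123: {{p,q},{q,u},{q,v},{p,q,u},{p,q,v}} {{p,s}} {{s,v}}
  V124: {{p,s}} {{q,v},{p,q,v}} {{r,v},{p,r,v}} {{s,v}}
  V134: {{p,s}} {{q,v},{p,q,v}} {{s,v}} {{t,v},{t,u,v}}
  V234: {{s},{p,s},{s,v}} {{q,v},{p,q,v}}
  V1234: {{p,s}} {{q,v},{p,q,v}} {{s,v}}
C dims 8,18,13,3; δ0: rk 7, SNF 1^7; δ1: rk 10, SNF 1^10; δ2: rk 3, SNF 1^3
Ȟ^0: (8−7)−0=1 ⇒ Z
Ȟ^1: (18−10)−7=1 ⇒ Z
Ȟ^2: (13−3)−10=0 ⇒ 0


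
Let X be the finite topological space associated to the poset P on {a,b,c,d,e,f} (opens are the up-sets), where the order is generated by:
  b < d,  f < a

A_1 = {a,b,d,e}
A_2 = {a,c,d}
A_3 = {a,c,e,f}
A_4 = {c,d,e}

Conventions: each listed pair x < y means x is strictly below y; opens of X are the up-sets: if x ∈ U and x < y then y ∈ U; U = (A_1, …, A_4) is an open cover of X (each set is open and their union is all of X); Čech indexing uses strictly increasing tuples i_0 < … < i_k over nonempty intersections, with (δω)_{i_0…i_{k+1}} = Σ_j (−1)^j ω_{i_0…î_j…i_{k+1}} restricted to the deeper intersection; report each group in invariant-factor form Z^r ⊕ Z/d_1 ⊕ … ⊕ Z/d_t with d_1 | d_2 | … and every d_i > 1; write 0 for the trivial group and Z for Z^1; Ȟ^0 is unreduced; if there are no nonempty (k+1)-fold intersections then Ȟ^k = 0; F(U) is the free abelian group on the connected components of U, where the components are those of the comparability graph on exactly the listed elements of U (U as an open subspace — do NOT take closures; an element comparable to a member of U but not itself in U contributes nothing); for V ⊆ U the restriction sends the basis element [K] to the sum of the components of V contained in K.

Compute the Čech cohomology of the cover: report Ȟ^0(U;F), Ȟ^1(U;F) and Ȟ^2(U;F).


Ȟ^0 ≅ Z^4,  Ȟ^1 ≅ 0,  Ȟ^2 ≅ 0

cover nerve:
  A12={a,d} A13={a,e} A14={d,e} A23={a,c} A24={c,d} A34={c,e}
  A123={a} A124={d} A134={e} A234={c}
components per intersection:
  A1: {a} {b,d} {e}
  A2: {a} {c} {d}
  A3: {a,f} {c} {e}
  A4: {c} {d} {e}
  A12: {a} {d}
  A13: {a} {e}
  A14: {d} {e}
  A23: {a} {c}
  A24: {c} {d}
  A34: {c} {e}
  A123: {a}
  A124: {d}
  A134: {e}
  A234: {c}
C dims 12,12,4; δ0: rk 8, SNF 1^8; δ1: rk 4, SNF 1^4
Ȟ^0: (12−8)−0=4 ⇒ Z^4
Ȟ^1: (12−4)−8=0 ⇒ 0
Ȟ^2: (4−0)−4=0 ⇒ 0


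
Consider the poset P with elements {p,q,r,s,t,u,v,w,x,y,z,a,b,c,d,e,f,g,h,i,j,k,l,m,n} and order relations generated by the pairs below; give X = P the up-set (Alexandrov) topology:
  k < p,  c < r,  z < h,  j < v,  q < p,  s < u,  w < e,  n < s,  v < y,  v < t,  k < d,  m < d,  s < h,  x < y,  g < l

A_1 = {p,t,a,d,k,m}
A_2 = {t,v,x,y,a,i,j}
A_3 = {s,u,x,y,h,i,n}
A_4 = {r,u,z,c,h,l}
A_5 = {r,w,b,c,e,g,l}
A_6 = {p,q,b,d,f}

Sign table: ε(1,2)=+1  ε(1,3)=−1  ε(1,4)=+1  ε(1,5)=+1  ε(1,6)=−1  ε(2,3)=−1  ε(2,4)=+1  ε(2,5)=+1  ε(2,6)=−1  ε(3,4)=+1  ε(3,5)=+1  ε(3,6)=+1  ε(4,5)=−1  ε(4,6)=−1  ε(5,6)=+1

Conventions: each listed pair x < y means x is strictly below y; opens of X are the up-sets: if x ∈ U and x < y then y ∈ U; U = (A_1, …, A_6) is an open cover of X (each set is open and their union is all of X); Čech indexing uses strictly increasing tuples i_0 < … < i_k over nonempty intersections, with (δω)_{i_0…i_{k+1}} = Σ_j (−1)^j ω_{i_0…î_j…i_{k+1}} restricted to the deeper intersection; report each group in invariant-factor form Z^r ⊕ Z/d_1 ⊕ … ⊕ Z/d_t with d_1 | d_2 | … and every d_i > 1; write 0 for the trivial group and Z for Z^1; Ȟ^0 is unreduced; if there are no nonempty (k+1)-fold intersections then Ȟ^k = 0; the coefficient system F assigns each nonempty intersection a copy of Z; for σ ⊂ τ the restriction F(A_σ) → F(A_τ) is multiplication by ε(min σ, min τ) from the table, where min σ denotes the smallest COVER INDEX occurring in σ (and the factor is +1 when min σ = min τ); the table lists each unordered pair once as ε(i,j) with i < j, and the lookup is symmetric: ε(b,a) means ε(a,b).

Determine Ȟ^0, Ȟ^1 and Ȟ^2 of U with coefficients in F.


intersection data:
  A12={t,a} A16={p,d} A23={x,y,i} A34={u,h} A45={r,c,l} A56={b}
C dims 6,6; δ0: rk 6, SNF 1^5·2
Ȟ^0 = (6 − 6) − 0 = 0, so Ȟ^0 ≅ 0
Ȟ^1 = (6 − 0) − 6 = 0 plus torsion [2], so Ȟ^1 ≅ Z/2
Ȟ^2 = (0 − 0) − 0 = 0, so Ȟ^2 ≅ 0

Ȟ^0 = 0; Ȟ^1 = Z/2; Ȟ^2 = 0
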